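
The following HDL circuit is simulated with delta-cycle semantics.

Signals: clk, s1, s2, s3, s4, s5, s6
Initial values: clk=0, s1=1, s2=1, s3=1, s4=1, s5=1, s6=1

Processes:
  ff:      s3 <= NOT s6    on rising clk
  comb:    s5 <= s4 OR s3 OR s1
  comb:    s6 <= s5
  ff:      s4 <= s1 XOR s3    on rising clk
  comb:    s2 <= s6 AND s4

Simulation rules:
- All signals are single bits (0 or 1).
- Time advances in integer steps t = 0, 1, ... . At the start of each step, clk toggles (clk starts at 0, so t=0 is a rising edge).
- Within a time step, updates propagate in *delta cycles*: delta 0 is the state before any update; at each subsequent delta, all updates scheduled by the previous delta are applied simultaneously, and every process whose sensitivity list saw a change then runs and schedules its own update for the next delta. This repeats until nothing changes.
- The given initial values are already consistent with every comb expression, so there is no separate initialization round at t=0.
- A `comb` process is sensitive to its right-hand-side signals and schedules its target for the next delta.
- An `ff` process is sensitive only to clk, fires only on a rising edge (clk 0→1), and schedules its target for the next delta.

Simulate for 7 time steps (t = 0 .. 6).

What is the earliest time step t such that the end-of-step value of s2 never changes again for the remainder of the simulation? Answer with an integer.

t0.Δ0 s3=1 clk=0 s6=1 s4=1 s1=1 s2=1 s5=1
t0.Δ1 s3=1 clk=1 s6=1 s4=1 s1=1 s2=1 s5=1
t0.Δ2 s3=0 clk=1 s6=1 s4=0 s1=1 s2=1 s5=1
t0.Δ3 s3=0 clk=1 s6=1 s4=0 s1=1 s2=0 s5=1
t1.Δ0 s3=0 clk=1 s6=1 s4=0 s1=1 s2=0 s5=1
t1.Δ1 s3=0 clk=0 s6=1 s4=0 s1=1 s2=0 s5=1
t2.Δ0 s3=0 clk=0 s6=1 s4=0 s1=1 s2=0 s5=1
t2.Δ1 s3=0 clk=1 s6=1 s4=0 s1=1 s2=0 s5=1
t2.Δ2 s3=0 clk=1 s6=1 s4=1 s1=1 s2=0 s5=1
t2.Δ3 s3=0 clk=1 s6=1 s4=1 s1=1 s2=1 s5=1
t3.Δ0 s3=0 clk=1 s6=1 s4=1 s1=1 s2=1 s5=1
t3.Δ1 s3=0 clk=0 s6=1 s4=1 s1=1 s2=1 s5=1
t4.Δ0 s3=0 clk=0 s6=1 s4=1 s1=1 s2=1 s5=1
t4.Δ1 s3=0 clk=1 s6=1 s4=1 s1=1 s2=1 s5=1
t5.Δ0 s3=0 clk=1 s6=1 s4=1 s1=1 s2=1 s5=1
t5.Δ1 s3=0 clk=0 s6=1 s4=1 s1=1 s2=1 s5=1
t6.Δ0 s3=0 clk=0 s6=1 s4=1 s1=1 s2=1 s5=1
t6.Δ1 s3=0 clk=1 s6=1 s4=1 s1=1 s2=1 s5=1

2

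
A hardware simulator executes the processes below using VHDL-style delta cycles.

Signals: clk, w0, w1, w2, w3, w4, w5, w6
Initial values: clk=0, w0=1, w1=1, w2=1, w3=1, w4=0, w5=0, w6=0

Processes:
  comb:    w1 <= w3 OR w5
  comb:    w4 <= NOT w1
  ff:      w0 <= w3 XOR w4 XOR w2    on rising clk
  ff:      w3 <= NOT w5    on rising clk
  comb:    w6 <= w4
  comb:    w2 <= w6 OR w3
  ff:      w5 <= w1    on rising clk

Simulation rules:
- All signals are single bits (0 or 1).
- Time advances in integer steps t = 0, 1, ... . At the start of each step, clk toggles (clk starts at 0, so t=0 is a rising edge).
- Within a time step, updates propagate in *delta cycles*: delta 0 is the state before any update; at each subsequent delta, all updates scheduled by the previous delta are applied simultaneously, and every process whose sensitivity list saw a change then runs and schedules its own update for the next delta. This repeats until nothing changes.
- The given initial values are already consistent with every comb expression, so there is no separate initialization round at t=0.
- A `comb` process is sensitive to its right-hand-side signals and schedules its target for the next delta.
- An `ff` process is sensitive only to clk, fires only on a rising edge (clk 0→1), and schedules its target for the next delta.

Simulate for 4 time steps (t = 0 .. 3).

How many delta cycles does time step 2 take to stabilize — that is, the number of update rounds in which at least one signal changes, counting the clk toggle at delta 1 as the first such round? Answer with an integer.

t=0 Δ0: w3=1 w2=1 w4=0 w1=1 w6=0 w0=1 w5=0 clk=0
  Δ1: clk:0→1
  Δ2: w0:1→0, w5:0→1
  (2Δ to stable)
t=1 Δ0: w3=1 w2=1 w4=0 w1=1 w6=0 w0=0 w5=1 clk=1
  Δ1: clk:1→0
  (1Δ to stable)
t=2 Δ0: w3=1 w2=1 w4=0 w1=1 w6=0 w0=0 w5=1 clk=0
  Δ1: clk:0→1
  Δ2: w3:1→0
  Δ3: w2:1→0
  (3Δ to stable)
t=3 Δ0: w3=0 w2=0 w4=0 w1=1 w6=0 w0=0 w5=1 clk=1
  Δ1: clk:1→0
  (1Δ to stable)

3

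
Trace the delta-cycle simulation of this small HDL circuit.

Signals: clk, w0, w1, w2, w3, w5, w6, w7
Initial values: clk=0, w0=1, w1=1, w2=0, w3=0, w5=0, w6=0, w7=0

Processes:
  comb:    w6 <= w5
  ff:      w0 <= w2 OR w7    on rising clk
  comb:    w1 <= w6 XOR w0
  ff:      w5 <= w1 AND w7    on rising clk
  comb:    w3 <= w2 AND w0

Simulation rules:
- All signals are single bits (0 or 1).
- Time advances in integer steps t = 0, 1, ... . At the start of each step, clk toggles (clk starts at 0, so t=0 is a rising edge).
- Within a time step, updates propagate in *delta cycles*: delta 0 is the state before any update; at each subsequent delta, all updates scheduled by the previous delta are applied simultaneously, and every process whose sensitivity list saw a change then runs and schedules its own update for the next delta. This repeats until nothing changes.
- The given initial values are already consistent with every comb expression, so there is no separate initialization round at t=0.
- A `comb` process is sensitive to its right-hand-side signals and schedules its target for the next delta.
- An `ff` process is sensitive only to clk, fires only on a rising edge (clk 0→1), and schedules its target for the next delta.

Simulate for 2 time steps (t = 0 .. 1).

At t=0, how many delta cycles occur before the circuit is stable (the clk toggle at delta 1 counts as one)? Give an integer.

3

t=0 Δ0: w0=1 w2=0 w6=0 w1=1 clk=0 w7=0 w5=0 w3=0
  Δ1: clk:0→1
  Δ2: w0:1→0
  Δ3: w1:1→0
  (3Δ to stable)
t=1 Δ0: w0=0 w2=0 w6=0 w1=0 clk=1 w7=0 w5=0 w3=0
  Δ1: clk:1→0
  (1Δ to stable)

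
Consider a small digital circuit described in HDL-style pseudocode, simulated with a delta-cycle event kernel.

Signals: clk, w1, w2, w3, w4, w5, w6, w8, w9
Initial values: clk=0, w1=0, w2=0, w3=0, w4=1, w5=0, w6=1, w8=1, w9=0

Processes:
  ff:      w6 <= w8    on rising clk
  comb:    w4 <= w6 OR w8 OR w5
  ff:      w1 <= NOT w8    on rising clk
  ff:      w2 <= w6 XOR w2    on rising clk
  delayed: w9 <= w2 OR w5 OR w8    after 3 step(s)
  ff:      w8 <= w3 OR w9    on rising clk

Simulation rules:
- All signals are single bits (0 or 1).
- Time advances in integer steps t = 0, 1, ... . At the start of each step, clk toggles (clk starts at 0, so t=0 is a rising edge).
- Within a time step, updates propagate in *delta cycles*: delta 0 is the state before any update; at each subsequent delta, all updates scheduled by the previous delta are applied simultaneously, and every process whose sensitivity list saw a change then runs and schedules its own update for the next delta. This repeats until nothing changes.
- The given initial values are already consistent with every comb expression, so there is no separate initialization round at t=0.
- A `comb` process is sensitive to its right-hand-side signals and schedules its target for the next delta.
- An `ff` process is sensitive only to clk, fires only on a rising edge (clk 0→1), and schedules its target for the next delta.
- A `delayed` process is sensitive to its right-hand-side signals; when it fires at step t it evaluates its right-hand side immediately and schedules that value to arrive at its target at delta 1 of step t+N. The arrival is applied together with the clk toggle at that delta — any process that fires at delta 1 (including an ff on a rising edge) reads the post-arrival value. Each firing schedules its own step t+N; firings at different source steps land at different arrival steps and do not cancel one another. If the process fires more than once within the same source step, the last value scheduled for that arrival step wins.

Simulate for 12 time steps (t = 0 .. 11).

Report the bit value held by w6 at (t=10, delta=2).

1

[bits: w6,clk,w4,w8,w1,w9,w3,w5,w2]
t=0: Δ0=101100000 Δ1=111100000 Δ2=111000001 | 2Δ
t=1: Δ0=111000001 Δ1=101000001 | 1Δ
t=2: Δ0=101000001 Δ1=111000001 Δ2=011010000 Δ3=010010000 | 3Δ
t=3: Δ0=010010000 Δ1=000011000 | 1Δ
t=4: Δ0=000011000 Δ1=010011000 Δ2=010111000 Δ3=011111000 | 3Δ
t=5: Δ0=011111000 Δ1=001110000 | 1Δ
t=6: Δ0=001110000 Δ1=011110000 Δ2=111000000 | 2Δ
t=7: Δ0=111000000 Δ1=101001000 | 1Δ
t=8: Δ0=101001000 Δ1=111001000 Δ2=011111001 | 2Δ
t=9: Δ0=011111001 Δ1=001110001 | 1Δ
t=10: Δ0=001110001 Δ1=011110001 Δ2=111000001 | 2Δ
t=11: Δ0=111000001 Δ1=101001001 | 1Δ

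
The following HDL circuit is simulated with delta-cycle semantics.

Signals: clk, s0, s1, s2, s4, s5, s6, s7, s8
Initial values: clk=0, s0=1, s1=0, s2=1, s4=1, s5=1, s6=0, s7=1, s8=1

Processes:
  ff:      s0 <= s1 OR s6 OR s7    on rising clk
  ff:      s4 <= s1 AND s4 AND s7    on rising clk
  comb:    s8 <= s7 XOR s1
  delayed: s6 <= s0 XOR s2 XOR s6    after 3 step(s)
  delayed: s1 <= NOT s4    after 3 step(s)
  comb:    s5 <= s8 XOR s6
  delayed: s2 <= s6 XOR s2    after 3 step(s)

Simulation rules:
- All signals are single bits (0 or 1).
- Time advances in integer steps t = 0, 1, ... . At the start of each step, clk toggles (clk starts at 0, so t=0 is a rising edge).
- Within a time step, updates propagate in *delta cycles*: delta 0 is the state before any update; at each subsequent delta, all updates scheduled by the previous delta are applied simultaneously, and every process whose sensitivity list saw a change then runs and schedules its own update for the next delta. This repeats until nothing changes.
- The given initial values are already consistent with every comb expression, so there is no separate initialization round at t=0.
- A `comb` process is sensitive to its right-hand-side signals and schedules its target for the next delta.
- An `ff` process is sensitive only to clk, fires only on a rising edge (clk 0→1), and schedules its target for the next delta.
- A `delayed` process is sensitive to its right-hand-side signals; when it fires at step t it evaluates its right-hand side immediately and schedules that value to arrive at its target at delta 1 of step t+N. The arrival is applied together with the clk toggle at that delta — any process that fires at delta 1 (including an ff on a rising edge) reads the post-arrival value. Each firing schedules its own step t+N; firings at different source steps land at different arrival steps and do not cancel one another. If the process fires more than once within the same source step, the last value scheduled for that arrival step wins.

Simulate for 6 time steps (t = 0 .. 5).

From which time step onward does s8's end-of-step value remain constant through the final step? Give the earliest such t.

t0.Δ0 s6=0 s4=1 s8=1 s0=1 s5=1 clk=0 s7=1 s1=0 s2=1
t0.Δ1 s6=0 s4=1 s8=1 s0=1 s5=1 clk=1 s7=1 s1=0 s2=1
t0.Δ2 s6=0 s4=0 s8=1 s0=1 s5=1 clk=1 s7=1 s1=0 s2=1
t1.Δ0 s6=0 s4=0 s8=1 s0=1 s5=1 clk=1 s7=1 s1=0 s2=1
t1.Δ1 s6=0 s4=0 s8=1 s0=1 s5=1 clk=0 s7=1 s1=0 s2=1
t2.Δ0 s6=0 s4=0 s8=1 s0=1 s5=1 clk=0 s7=1 s1=0 s2=1
t2.Δ1 s6=0 s4=0 s8=1 s0=1 s5=1 clk=1 s7=1 s1=0 s2=1
t3.Δ0 s6=0 s4=0 s8=1 s0=1 s5=1 clk=1 s7=1 s1=0 s2=1
t3.Δ1 s6=0 s4=0 s8=1 s0=1 s5=1 clk=0 s7=1 s1=1 s2=1
t3.Δ2 s6=0 s4=0 s8=0 s0=1 s5=1 clk=0 s7=1 s1=1 s2=1
t3.Δ3 s6=0 s4=0 s8=0 s0=1 s5=0 clk=0 s7=1 s1=1 s2=1
t4.Δ0 s6=0 s4=0 s8=0 s0=1 s5=0 clk=0 s7=1 s1=1 s2=1
t4.Δ1 s6=0 s4=0 s8=0 s0=1 s5=0 clk=1 s7=1 s1=1 s2=1
t5.Δ0 s6=0 s4=0 s8=0 s0=1 s5=0 clk=1 s7=1 s1=1 s2=1
t5.Δ1 s6=0 s4=0 s8=0 s0=1 s5=0 clk=0 s7=1 s1=1 s2=1

3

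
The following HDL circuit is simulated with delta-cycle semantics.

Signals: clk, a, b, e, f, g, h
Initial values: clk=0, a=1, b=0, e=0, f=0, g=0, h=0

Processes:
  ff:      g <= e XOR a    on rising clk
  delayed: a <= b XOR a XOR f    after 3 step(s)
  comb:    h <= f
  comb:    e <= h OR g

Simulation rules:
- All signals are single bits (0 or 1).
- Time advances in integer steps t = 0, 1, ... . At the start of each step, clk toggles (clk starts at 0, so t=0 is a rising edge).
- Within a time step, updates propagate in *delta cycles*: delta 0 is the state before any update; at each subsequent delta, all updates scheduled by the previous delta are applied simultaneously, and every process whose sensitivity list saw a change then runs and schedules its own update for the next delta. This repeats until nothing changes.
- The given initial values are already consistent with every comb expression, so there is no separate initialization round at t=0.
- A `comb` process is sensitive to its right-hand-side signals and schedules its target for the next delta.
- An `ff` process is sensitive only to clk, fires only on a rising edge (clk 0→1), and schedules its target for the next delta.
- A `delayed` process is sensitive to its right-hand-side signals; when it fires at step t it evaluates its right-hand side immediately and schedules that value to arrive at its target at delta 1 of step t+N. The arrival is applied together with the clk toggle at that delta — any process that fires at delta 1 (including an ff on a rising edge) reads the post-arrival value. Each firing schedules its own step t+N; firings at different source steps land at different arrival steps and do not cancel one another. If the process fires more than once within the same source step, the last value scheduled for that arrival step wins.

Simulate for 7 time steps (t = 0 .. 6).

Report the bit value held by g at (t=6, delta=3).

t0.Δ0 clk=0 b=0 f=0 e=0 g=0 h=0 a=1
t0.Δ1 clk=1 b=0 f=0 e=0 g=0 h=0 a=1
t0.Δ2 clk=1 b=0 f=0 e=0 g=1 h=0 a=1
t0.Δ3 clk=1 b=0 f=0 e=1 g=1 h=0 a=1
t1.Δ0 clk=1 b=0 f=0 e=1 g=1 h=0 a=1
t1.Δ1 clk=0 b=0 f=0 e=1 g=1 h=0 a=1
t2.Δ0 clk=0 b=0 f=0 e=1 g=1 h=0 a=1
t2.Δ1 clk=1 b=0 f=0 e=1 g=1 h=0 a=1
t2.Δ2 clk=1 b=0 f=0 e=1 g=0 h=0 a=1
t2.Δ3 clk=1 b=0 f=0 e=0 g=0 h=0 a=1
t3.Δ0 clk=1 b=0 f=0 e=0 g=0 h=0 a=1
t3.Δ1 clk=0 b=0 f=0 e=0 g=0 h=0 a=1
t4.Δ0 clk=0 b=0 f=0 e=0 g=0 h=0 a=1
t4.Δ1 clk=1 b=0 f=0 e=0 g=0 h=0 a=1
t4.Δ2 clk=1 b=0 f=0 e=0 g=1 h=0 a=1
t4.Δ3 clk=1 b=0 f=0 e=1 g=1 h=0 a=1
t5.Δ0 clk=1 b=0 f=0 e=1 g=1 h=0 a=1
t5.Δ1 clk=0 b=0 f=0 e=1 g=1 h=0 a=1
t6.Δ0 clk=0 b=0 f=0 e=1 g=1 h=0 a=1
t6.Δ1 clk=1 b=0 f=0 e=1 g=1 h=0 a=1
t6.Δ2 clk=1 b=0 f=0 e=1 g=0 h=0 a=1
t6.Δ3 clk=1 b=0 f=0 e=0 g=0 h=0 a=1

0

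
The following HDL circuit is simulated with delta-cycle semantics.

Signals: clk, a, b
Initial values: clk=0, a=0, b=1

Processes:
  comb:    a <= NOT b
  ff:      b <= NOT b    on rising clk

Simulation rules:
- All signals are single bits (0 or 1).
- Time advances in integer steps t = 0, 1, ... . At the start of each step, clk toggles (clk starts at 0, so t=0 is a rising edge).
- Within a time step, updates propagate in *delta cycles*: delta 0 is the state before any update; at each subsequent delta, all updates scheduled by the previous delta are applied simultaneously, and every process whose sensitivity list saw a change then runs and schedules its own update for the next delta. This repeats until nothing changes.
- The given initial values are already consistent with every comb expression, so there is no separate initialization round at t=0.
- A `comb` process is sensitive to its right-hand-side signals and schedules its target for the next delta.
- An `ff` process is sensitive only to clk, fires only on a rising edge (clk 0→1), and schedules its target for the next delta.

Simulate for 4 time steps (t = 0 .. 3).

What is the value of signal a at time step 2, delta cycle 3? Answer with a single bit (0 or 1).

0

t=0 Δ0: a=0 b=1 clk=0
  Δ1: clk:0→1
  Δ2: b:1→0
  Δ3: a:0→1
  (3Δ to stable)
t=1 Δ0: a=1 b=0 clk=1
  Δ1: clk:1→0
  (1Δ to stable)
t=2 Δ0: a=1 b=0 clk=0
  Δ1: clk:0→1
  Δ2: b:0→1
  Δ3: a:1→0
  (3Δ to stable)
t=3 Δ0: a=0 b=1 clk=1
  Δ1: clk:1→0
  (1Δ to stable)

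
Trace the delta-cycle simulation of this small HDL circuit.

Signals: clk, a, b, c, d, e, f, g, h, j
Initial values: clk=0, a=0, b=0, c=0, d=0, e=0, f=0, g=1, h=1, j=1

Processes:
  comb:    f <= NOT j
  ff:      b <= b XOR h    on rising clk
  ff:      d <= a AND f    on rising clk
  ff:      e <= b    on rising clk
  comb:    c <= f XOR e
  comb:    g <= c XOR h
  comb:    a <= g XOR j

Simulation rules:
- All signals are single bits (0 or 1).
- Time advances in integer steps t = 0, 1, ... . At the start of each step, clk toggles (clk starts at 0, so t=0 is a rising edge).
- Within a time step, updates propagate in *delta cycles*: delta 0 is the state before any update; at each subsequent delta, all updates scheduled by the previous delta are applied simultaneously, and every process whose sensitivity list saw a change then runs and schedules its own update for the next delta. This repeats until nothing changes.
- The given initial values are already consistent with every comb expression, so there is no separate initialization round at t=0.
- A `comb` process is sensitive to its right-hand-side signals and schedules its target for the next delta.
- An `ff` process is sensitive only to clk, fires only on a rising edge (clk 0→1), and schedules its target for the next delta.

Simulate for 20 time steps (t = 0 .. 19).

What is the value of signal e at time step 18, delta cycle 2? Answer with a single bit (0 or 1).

1

t0.Δ0 e=0 c=0 f=0 clk=0 b=0 g=1 d=0 j=1 a=0 h=1
t0.Δ1 e=0 c=0 f=0 clk=1 b=0 g=1 d=0 j=1 a=0 h=1
t0.Δ2 e=0 c=0 f=0 clk=1 b=1 g=1 d=0 j=1 a=0 h=1
t1.Δ0 e=0 c=0 f=0 clk=1 b=1 g=1 d=0 j=1 a=0 h=1
t1.Δ1 e=0 c=0 f=0 clk=0 b=1 g=1 d=0 j=1 a=0 h=1
t2.Δ0 e=0 c=0 f=0 clk=0 b=1 g=1 d=0 j=1 a=0 h=1
t2.Δ1 e=0 c=0 f=0 clk=1 b=1 g=1 d=0 j=1 a=0 h=1
t2.Δ2 e=1 c=0 f=0 clk=1 b=0 g=1 d=0 j=1 a=0 h=1
t2.Δ3 e=1 c=1 f=0 clk=1 b=0 g=1 d=0 j=1 a=0 h=1
t2.Δ4 e=1 c=1 f=0 clk=1 b=0 g=0 d=0 j=1 a=0 h=1
t2.Δ5 e=1 c=1 f=0 clk=1 b=0 g=0 d=0 j=1 a=1 h=1
t3.Δ0 e=1 c=1 f=0 clk=1 b=0 g=0 d=0 j=1 a=1 h=1
t3.Δ1 e=1 c=1 f=0 clk=0 b=0 g=0 d=0 j=1 a=1 h=1
t4.Δ0 e=1 c=1 f=0 clk=0 b=0 g=0 d=0 j=1 a=1 h=1
t4.Δ1 e=1 c=1 f=0 clk=1 b=0 g=0 d=0 j=1 a=1 h=1
t4.Δ2 e=0 c=1 f=0 clk=1 b=1 g=0 d=0 j=1 a=1 h=1
t4.Δ3 e=0 c=0 f=0 clk=1 b=1 g=0 d=0 j=1 a=1 h=1
t4.Δ4 e=0 c=0 f=0 clk=1 b=1 g=1 d=0 j=1 a=1 h=1
t4.Δ5 e=0 c=0 f=0 clk=1 b=1 g=1 d=0 j=1 a=0 h=1
t5.Δ0 e=0 c=0 f=0 clk=1 b=1 g=1 d=0 j=1 a=0 h=1
t5.Δ1 e=0 c=0 f=0 clk=0 b=1 g=1 d=0 j=1 a=0 h=1
t6.Δ0 e=0 c=0 f=0 clk=0 b=1 g=1 d=0 j=1 a=0 h=1
t6.Δ1 e=0 c=0 f=0 clk=1 b=1 g=1 d=0 j=1 a=0 h=1
t6.Δ2 e=1 c=0 f=0 clk=1 b=0 g=1 d=0 j=1 a=0 h=1
t6.Δ3 e=1 c=1 f=0 clk=1 b=0 g=1 d=0 j=1 a=0 h=1
t6.Δ4 e=1 c=1 f=0 clk=1 b=0 g=0 d=0 j=1 a=0 h=1
t6.Δ5 e=1 c=1 f=0 clk=1 b=0 g=0 d=0 j=1 a=1 h=1
t7.Δ0 e=1 c=1 f=0 clk=1 b=0 g=0 d=0 j=1 a=1 h=1
t7.Δ1 e=1 c=1 f=0 clk=0 b=0 g=0 d=0 j=1 a=1 h=1
t8.Δ0 e=1 c=1 f=0 clk=0 b=0 g=0 d=0 j=1 a=1 h=1
t8.Δ1 e=1 c=1 f=0 clk=1 b=0 g=0 d=0 j=1 a=1 h=1
t8.Δ2 e=0 c=1 f=0 clk=1 b=1 g=0 d=0 j=1 a=1 h=1
t8.Δ3 e=0 c=0 f=0 clk=1 b=1 g=0 d=0 j=1 a=1 h=1
t8.Δ4 e=0 c=0 f=0 clk=1 b=1 g=1 d=0 j=1 a=1 h=1
t8.Δ5 e=0 c=0 f=0 clk=1 b=1 g=1 d=0 j=1 a=0 h=1
t9.Δ0 e=0 c=0 f=0 clk=1 b=1 g=1 d=0 j=1 a=0 h=1
t9.Δ1 e=0 c=0 f=0 clk=0 b=1 g=1 d=0 j=1 a=0 h=1
t10.Δ0 e=0 c=0 f=0 clk=0 b=1 g=1 d=0 j=1 a=0 h=1
t10.Δ1 e=0 c=0 f=0 clk=1 b=1 g=1 d=0 j=1 a=0 h=1
t10.Δ2 e=1 c=0 f=0 clk=1 b=0 g=1 d=0 j=1 a=0 h=1
t10.Δ3 e=1 c=1 f=0 clk=1 b=0 g=1 d=0 j=1 a=0 h=1
t10.Δ4 e=1 c=1 f=0 clk=1 b=0 g=0 d=0 j=1 a=0 h=1
t10.Δ5 e=1 c=1 f=0 clk=1 b=0 g=0 d=0 j=1 a=1 h=1
t11.Δ0 e=1 c=1 f=0 clk=1 b=0 g=0 d=0 j=1 a=1 h=1
t11.Δ1 e=1 c=1 f=0 clk=0 b=0 g=0 d=0 j=1 a=1 h=1
t12.Δ0 e=1 c=1 f=0 clk=0 b=0 g=0 d=0 j=1 a=1 h=1
t12.Δ1 e=1 c=1 f=0 clk=1 b=0 g=0 d=0 j=1 a=1 h=1
t12.Δ2 e=0 c=1 f=0 clk=1 b=1 g=0 d=0 j=1 a=1 h=1
t12.Δ3 e=0 c=0 f=0 clk=1 b=1 g=0 d=0 j=1 a=1 h=1
t12.Δ4 e=0 c=0 f=0 clk=1 b=1 g=1 d=0 j=1 a=1 h=1
t12.Δ5 e=0 c=0 f=0 clk=1 b=1 g=1 d=0 j=1 a=0 h=1
t13.Δ0 e=0 c=0 f=0 clk=1 b=1 g=1 d=0 j=1 a=0 h=1
t13.Δ1 e=0 c=0 f=0 clk=0 b=1 g=1 d=0 j=1 a=0 h=1
t14.Δ0 e=0 c=0 f=0 clk=0 b=1 g=1 d=0 j=1 a=0 h=1
t14.Δ1 e=0 c=0 f=0 clk=1 b=1 g=1 d=0 j=1 a=0 h=1
t14.Δ2 e=1 c=0 f=0 clk=1 b=0 g=1 d=0 j=1 a=0 h=1
t14.Δ3 e=1 c=1 f=0 clk=1 b=0 g=1 d=0 j=1 a=0 h=1
t14.Δ4 e=1 c=1 f=0 clk=1 b=0 g=0 d=0 j=1 a=0 h=1
t14.Δ5 e=1 c=1 f=0 clk=1 b=0 g=0 d=0 j=1 a=1 h=1
t15.Δ0 e=1 c=1 f=0 clk=1 b=0 g=0 d=0 j=1 a=1 h=1
t15.Δ1 e=1 c=1 f=0 clk=0 b=0 g=0 d=0 j=1 a=1 h=1
t16.Δ0 e=1 c=1 f=0 clk=0 b=0 g=0 d=0 j=1 a=1 h=1
t16.Δ1 e=1 c=1 f=0 clk=1 b=0 g=0 d=0 j=1 a=1 h=1
t16.Δ2 e=0 c=1 f=0 clk=1 b=1 g=0 d=0 j=1 a=1 h=1
t16.Δ3 e=0 c=0 f=0 clk=1 b=1 g=0 d=0 j=1 a=1 h=1
t16.Δ4 e=0 c=0 f=0 clk=1 b=1 g=1 d=0 j=1 a=1 h=1
t16.Δ5 e=0 c=0 f=0 clk=1 b=1 g=1 d=0 j=1 a=0 h=1
t17.Δ0 e=0 c=0 f=0 clk=1 b=1 g=1 d=0 j=1 a=0 h=1
t17.Δ1 e=0 c=0 f=0 clk=0 b=1 g=1 d=0 j=1 a=0 h=1
t18.Δ0 e=0 c=0 f=0 clk=0 b=1 g=1 d=0 j=1 a=0 h=1
t18.Δ1 e=0 c=0 f=0 clk=1 b=1 g=1 d=0 j=1 a=0 h=1
t18.Δ2 e=1 c=0 f=0 clk=1 b=0 g=1 d=0 j=1 a=0 h=1
t18.Δ3 e=1 c=1 f=0 clk=1 b=0 g=1 d=0 j=1 a=0 h=1
t18.Δ4 e=1 c=1 f=0 clk=1 b=0 g=0 d=0 j=1 a=0 h=1
t18.Δ5 e=1 c=1 f=0 clk=1 b=0 g=0 d=0 j=1 a=1 h=1
t19.Δ0 e=1 c=1 f=0 clk=1 b=0 g=0 d=0 j=1 a=1 h=1
t19.Δ1 e=1 c=1 f=0 clk=0 b=0 g=0 d=0 j=1 a=1 h=1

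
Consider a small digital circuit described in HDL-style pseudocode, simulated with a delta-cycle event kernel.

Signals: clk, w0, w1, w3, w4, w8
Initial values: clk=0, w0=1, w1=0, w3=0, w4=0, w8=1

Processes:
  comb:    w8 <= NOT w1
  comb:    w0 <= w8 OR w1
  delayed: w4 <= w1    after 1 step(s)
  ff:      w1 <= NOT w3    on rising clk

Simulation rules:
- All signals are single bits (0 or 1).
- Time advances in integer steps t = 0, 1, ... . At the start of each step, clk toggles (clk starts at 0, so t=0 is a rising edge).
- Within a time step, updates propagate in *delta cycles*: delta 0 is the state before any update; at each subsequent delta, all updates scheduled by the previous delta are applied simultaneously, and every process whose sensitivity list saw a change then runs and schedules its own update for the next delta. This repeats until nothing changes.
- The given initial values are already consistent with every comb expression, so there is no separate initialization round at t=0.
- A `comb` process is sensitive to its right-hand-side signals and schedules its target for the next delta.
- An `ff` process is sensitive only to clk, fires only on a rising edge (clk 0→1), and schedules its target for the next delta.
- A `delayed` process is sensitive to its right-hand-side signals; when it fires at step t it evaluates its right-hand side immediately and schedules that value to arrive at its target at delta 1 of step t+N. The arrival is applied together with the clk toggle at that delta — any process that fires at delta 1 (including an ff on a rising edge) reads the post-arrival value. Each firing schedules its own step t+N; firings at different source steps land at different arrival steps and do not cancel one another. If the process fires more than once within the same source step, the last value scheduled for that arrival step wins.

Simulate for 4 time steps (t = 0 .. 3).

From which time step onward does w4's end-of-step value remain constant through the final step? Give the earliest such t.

t=0 Δ0: w8=1 w3=0 w0=1 clk=0 w4=0 w1=0
  Δ1: clk:0→1
  Δ2: w1:0→1
  Δ3: w8:1→0
  (3Δ to stable)
t=1 Δ0: w8=0 w3=0 w0=1 clk=1 w4=0 w1=1
  Δ1: clk:1→0, w4:0→1
  (1Δ to stable)
t=2 Δ0: w8=0 w3=0 w0=1 clk=0 w4=1 w1=1
  Δ1: clk:0→1
  (1Δ to stable)
t=3 Δ0: w8=0 w3=0 w0=1 clk=1 w4=1 w1=1
  Δ1: clk:1→0
  (1Δ to stable)

1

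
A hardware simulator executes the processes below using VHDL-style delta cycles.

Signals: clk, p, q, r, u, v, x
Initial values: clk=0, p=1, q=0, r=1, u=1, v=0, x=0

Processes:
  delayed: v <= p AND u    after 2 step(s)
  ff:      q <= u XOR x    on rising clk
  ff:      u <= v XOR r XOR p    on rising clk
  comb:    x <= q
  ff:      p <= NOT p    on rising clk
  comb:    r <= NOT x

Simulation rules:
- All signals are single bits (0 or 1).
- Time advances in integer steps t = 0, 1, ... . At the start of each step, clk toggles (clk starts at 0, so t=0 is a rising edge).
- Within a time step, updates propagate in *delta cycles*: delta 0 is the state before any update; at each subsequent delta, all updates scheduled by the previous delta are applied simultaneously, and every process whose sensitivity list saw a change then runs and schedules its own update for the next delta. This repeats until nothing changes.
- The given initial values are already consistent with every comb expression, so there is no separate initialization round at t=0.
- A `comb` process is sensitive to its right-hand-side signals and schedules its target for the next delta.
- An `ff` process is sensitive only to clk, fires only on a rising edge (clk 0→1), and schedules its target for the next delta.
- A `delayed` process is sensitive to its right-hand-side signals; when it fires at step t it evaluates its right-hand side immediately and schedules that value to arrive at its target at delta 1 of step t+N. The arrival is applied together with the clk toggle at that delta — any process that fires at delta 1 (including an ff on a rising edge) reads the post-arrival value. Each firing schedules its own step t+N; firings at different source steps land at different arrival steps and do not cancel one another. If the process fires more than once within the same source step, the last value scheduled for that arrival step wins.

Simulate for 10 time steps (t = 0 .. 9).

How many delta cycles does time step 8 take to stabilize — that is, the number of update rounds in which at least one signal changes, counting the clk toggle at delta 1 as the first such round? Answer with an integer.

t0.Δ0 v=0 q=0 u=1 r=1 clk=0 x=0 p=1
t0.Δ1 v=0 q=0 u=1 r=1 clk=1 x=0 p=1
t0.Δ2 v=0 q=1 u=0 r=1 clk=1 x=0 p=0
t0.Δ3 v=0 q=1 u=0 r=1 clk=1 x=1 p=0
t0.Δ4 v=0 q=1 u=0 r=0 clk=1 x=1 p=0
t1.Δ0 v=0 q=1 u=0 r=0 clk=1 x=1 p=0
t1.Δ1 v=0 q=1 u=0 r=0 clk=0 x=1 p=0
t2.Δ0 v=0 q=1 u=0 r=0 clk=0 x=1 p=0
t2.Δ1 v=0 q=1 u=0 r=0 clk=1 x=1 p=0
t2.Δ2 v=0 q=1 u=0 r=0 clk=1 x=1 p=1
t3.Δ0 v=0 q=1 u=0 r=0 clk=1 x=1 p=1
t3.Δ1 v=0 q=1 u=0 r=0 clk=0 x=1 p=1
t4.Δ0 v=0 q=1 u=0 r=0 clk=0 x=1 p=1
t4.Δ1 v=0 q=1 u=0 r=0 clk=1 x=1 p=1
t4.Δ2 v=0 q=1 u=1 r=0 clk=1 x=1 p=0
t5.Δ0 v=0 q=1 u=1 r=0 clk=1 x=1 p=0
t5.Δ1 v=0 q=1 u=1 r=0 clk=0 x=1 p=0
t6.Δ0 v=0 q=1 u=1 r=0 clk=0 x=1 p=0
t6.Δ1 v=0 q=1 u=1 r=0 clk=1 x=1 p=0
t6.Δ2 v=0 q=0 u=0 r=0 clk=1 x=1 p=1
t6.Δ3 v=0 q=0 u=0 r=0 clk=1 x=0 p=1
t6.Δ4 v=0 q=0 u=0 r=1 clk=1 x=0 p=1
t7.Δ0 v=0 q=0 u=0 r=1 clk=1 x=0 p=1
t7.Δ1 v=0 q=0 u=0 r=1 clk=0 x=0 p=1
t8.Δ0 v=0 q=0 u=0 r=1 clk=0 x=0 p=1
t8.Δ1 v=0 q=0 u=0 r=1 clk=1 x=0 p=1
t8.Δ2 v=0 q=0 u=0 r=1 clk=1 x=0 p=0
t9.Δ0 v=0 q=0 u=0 r=1 clk=1 x=0 p=0
t9.Δ1 v=0 q=0 u=0 r=1 clk=0 x=0 p=0

2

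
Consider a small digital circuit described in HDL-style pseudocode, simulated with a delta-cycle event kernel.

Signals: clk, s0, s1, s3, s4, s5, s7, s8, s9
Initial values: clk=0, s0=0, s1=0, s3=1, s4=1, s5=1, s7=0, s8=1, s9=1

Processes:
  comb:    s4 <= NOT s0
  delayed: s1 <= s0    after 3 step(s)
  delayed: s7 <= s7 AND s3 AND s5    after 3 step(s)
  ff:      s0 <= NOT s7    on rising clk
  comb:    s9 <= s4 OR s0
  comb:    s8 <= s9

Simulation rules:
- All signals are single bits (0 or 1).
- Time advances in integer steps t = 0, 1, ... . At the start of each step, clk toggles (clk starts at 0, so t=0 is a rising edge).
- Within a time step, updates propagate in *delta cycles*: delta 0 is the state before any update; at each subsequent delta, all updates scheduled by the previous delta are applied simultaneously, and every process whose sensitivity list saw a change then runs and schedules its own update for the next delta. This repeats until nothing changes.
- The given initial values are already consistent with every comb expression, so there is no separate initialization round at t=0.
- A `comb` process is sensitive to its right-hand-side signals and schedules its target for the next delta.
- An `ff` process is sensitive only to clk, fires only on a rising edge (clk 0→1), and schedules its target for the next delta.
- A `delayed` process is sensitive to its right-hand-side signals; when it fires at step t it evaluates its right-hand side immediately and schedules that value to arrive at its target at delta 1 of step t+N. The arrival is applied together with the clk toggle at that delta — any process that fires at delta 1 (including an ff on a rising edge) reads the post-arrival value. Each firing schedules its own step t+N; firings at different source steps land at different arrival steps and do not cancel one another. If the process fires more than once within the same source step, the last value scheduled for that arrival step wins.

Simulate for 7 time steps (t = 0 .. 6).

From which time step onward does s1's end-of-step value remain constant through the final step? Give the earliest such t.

t0.Δ0 clk=0 s3=1 s9=1 s7=0 s8=1 s5=1 s1=0 s0=0 s4=1
t0.Δ1 clk=1 s3=1 s9=1 s7=0 s8=1 s5=1 s1=0 s0=0 s4=1
t0.Δ2 clk=1 s3=1 s9=1 s7=0 s8=1 s5=1 s1=0 s0=1 s4=1
t0.Δ3 clk=1 s3=1 s9=1 s7=0 s8=1 s5=1 s1=0 s0=1 s4=0
t1.Δ0 clk=1 s3=1 s9=1 s7=0 s8=1 s5=1 s1=0 s0=1 s4=0
t1.Δ1 clk=0 s3=1 s9=1 s7=0 s8=1 s5=1 s1=0 s0=1 s4=0
t2.Δ0 clk=0 s3=1 s9=1 s7=0 s8=1 s5=1 s1=0 s0=1 s4=0
t2.Δ1 clk=1 s3=1 s9=1 s7=0 s8=1 s5=1 s1=0 s0=1 s4=0
t3.Δ0 clk=1 s3=1 s9=1 s7=0 s8=1 s5=1 s1=0 s0=1 s4=0
t3.Δ1 clk=0 s3=1 s9=1 s7=0 s8=1 s5=1 s1=1 s0=1 s4=0
t4.Δ0 clk=0 s3=1 s9=1 s7=0 s8=1 s5=1 s1=1 s0=1 s4=0
t4.Δ1 clk=1 s3=1 s9=1 s7=0 s8=1 s5=1 s1=1 s0=1 s4=0
t5.Δ0 clk=1 s3=1 s9=1 s7=0 s8=1 s5=1 s1=1 s0=1 s4=0
t5.Δ1 clk=0 s3=1 s9=1 s7=0 s8=1 s5=1 s1=1 s0=1 s4=0
t6.Δ0 clk=0 s3=1 s9=1 s7=0 s8=1 s5=1 s1=1 s0=1 s4=0
t6.Δ1 clk=1 s3=1 s9=1 s7=0 s8=1 s5=1 s1=1 s0=1 s4=0

3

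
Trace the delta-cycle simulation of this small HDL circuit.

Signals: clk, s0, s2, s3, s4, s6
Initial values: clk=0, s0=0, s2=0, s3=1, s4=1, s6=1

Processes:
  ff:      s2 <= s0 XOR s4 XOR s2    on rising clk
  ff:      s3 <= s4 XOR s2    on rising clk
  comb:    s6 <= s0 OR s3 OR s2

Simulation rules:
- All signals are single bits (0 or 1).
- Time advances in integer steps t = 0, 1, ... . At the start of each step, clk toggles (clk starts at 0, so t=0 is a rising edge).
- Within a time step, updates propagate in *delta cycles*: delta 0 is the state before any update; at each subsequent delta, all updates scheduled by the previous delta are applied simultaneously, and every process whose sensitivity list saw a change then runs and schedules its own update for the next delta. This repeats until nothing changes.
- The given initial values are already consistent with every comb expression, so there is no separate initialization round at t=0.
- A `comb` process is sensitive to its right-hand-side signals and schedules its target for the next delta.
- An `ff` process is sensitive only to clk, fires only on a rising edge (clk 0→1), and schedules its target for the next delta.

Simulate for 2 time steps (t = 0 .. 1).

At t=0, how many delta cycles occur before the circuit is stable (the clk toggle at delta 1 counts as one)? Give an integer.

2

t0.Δ0 s0=0 s4=1 s6=1 s2=0 clk=0 s3=1
t0.Δ1 s0=0 s4=1 s6=1 s2=0 clk=1 s3=1
t0.Δ2 s0=0 s4=1 s6=1 s2=1 clk=1 s3=1
t1.Δ0 s0=0 s4=1 s6=1 s2=1 clk=1 s3=1
t1.Δ1 s0=0 s4=1 s6=1 s2=1 clk=0 s3=1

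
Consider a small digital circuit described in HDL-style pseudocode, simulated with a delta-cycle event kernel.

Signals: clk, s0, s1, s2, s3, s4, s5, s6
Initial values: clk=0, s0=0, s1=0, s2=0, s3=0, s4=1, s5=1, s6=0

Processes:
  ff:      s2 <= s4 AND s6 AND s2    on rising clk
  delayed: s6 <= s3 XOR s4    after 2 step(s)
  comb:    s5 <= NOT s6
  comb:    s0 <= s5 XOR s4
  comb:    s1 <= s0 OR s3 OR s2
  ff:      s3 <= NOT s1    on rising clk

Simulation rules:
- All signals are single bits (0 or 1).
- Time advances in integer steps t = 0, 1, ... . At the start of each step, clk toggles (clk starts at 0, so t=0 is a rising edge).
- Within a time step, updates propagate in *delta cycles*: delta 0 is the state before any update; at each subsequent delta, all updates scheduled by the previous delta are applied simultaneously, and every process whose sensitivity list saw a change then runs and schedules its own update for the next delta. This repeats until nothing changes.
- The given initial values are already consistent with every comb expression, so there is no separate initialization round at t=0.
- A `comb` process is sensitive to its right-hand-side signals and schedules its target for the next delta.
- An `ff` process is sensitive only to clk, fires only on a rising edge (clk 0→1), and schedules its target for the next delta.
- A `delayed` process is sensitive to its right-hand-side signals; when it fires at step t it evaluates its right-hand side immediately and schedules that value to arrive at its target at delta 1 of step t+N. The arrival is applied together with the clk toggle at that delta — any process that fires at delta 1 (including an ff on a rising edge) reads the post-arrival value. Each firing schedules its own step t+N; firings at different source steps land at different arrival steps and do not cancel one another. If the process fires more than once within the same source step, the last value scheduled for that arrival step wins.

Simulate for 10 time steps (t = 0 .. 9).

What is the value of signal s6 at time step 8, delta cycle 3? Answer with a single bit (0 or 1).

[bits: s6,s2,s4,s3,clk,s1,s0,s5]
t=0: Δ0=00100001 Δ1=00101001 Δ2=00111001 Δ3=00111101 | 3Δ
t=1: Δ0=00111101 Δ1=00110101 | 1Δ
t=2: Δ0=00110101 Δ1=00111101 Δ2=00101101 Δ3=00101001 | 3Δ
t=3: Δ0=00101001 Δ1=00100001 | 1Δ
t=4: Δ0=00100001 Δ1=10101001 Δ2=10111000 Δ3=10111110 | 3Δ
t=5: Δ0=10111110 Δ1=10110110 | 1Δ
t=6: Δ0=10110110 Δ1=00111110 Δ2=00101111 Δ3=00101101 Δ4=00101001 | 4Δ
t=7: Δ0=00101001 Δ1=00100001 | 1Δ
t=8: Δ0=00100001 Δ1=10101001 Δ2=10111000 Δ3=10111110 | 3Δ
t=9: Δ0=10111110 Δ1=10110110 | 1Δ

1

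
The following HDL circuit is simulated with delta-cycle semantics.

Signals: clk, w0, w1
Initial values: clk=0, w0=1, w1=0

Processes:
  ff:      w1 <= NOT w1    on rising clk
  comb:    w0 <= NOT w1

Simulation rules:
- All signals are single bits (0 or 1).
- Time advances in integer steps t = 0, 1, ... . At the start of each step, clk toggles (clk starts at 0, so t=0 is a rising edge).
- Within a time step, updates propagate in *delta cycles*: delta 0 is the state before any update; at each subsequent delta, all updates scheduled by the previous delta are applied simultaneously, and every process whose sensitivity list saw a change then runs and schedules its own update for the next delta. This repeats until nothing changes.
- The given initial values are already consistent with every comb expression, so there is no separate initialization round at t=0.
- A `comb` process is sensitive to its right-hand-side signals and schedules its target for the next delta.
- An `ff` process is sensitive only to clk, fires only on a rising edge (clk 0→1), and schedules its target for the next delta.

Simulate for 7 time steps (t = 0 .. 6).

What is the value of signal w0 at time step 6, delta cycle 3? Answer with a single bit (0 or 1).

t0.Δ0 clk=0 w0=1 w1=0
t0.Δ1 clk=1 w0=1 w1=0
t0.Δ2 clk=1 w0=1 w1=1
t0.Δ3 clk=1 w0=0 w1=1
t1.Δ0 clk=1 w0=0 w1=1
t1.Δ1 clk=0 w0=0 w1=1
t2.Δ0 clk=0 w0=0 w1=1
t2.Δ1 clk=1 w0=0 w1=1
t2.Δ2 clk=1 w0=0 w1=0
t2.Δ3 clk=1 w0=1 w1=0
t3.Δ0 clk=1 w0=1 w1=0
t3.Δ1 clk=0 w0=1 w1=0
t4.Δ0 clk=0 w0=1 w1=0
t4.Δ1 clk=1 w0=1 w1=0
t4.Δ2 clk=1 w0=1 w1=1
t4.Δ3 clk=1 w0=0 w1=1
t5.Δ0 clk=1 w0=0 w1=1
t5.Δ1 clk=0 w0=0 w1=1
t6.Δ0 clk=0 w0=0 w1=1
t6.Δ1 clk=1 w0=0 w1=1
t6.Δ2 clk=1 w0=0 w1=0
t6.Δ3 clk=1 w0=1 w1=0

1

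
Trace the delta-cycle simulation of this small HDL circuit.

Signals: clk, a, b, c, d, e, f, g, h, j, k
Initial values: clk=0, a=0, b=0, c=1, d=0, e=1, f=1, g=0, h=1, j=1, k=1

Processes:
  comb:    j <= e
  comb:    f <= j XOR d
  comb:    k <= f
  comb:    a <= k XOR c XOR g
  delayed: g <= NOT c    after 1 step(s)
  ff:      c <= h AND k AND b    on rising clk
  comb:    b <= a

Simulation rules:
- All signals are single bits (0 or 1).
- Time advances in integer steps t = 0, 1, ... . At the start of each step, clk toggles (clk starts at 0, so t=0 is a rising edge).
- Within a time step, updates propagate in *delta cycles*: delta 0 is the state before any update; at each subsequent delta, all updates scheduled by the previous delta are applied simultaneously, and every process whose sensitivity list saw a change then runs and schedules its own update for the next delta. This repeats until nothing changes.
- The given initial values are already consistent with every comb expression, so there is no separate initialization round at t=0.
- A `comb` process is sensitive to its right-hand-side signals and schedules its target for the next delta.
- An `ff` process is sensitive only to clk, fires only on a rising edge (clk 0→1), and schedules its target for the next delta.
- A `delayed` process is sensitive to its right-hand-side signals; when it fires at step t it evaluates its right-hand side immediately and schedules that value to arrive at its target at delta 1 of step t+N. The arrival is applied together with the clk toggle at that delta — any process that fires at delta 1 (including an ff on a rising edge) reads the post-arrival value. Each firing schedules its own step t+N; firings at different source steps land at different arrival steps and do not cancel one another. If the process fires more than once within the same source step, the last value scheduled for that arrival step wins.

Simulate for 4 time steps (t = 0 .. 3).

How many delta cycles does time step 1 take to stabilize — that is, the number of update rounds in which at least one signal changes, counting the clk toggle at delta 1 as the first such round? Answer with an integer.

3

t=0 Δ0: d=0 f=1 a=0 h=1 b=0 j=1 c=1 e=1 g=0 k=1 clk=0
  Δ1: clk:0→1
  Δ2: c:1→0
  Δ3: a:0→1
  Δ4: b:0→1
  (4Δ to stable)
t=1 Δ0: d=0 f=1 a=1 h=1 b=1 j=1 c=0 e=1 g=0 k=1 clk=1
  Δ1: g:0→1, clk:1→0
  Δ2: a:1→0
  Δ3: b:1→0
  (3Δ to stable)
t=2 Δ0: d=0 f=1 a=0 h=1 b=0 j=1 c=0 e=1 g=1 k=1 clk=0
  Δ1: clk:0→1
  (1Δ to stable)
t=3 Δ0: d=0 f=1 a=0 h=1 b=0 j=1 c=0 e=1 g=1 k=1 clk=1
  Δ1: clk:1→0
  (1Δ to stable)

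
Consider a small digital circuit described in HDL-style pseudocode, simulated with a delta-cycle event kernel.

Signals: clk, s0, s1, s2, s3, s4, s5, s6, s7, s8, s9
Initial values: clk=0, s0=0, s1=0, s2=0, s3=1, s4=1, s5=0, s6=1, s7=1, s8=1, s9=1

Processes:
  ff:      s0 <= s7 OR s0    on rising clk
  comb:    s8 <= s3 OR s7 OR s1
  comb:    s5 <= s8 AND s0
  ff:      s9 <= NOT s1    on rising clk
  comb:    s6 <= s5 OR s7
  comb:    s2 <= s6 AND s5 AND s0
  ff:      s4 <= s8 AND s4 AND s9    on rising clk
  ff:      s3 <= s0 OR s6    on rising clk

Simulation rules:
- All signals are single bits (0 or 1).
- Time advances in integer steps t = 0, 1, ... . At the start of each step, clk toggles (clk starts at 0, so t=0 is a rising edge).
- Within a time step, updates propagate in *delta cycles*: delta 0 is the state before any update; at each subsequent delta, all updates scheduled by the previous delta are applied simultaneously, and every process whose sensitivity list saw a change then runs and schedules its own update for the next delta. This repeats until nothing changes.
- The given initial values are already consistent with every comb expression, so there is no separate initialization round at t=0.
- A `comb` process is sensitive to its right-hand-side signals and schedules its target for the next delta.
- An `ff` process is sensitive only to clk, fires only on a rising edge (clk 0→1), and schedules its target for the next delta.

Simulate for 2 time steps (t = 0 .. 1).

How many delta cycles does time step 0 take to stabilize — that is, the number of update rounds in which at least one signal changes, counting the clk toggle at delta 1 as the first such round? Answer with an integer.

t0.Δ0 s6=1 s3=1 s9=1 s7=1 s2=0 s0=0 s1=0 clk=0 s4=1 s8=1 s5=0
t0.Δ1 s6=1 s3=1 s9=1 s7=1 s2=0 s0=0 s1=0 clk=1 s4=1 s8=1 s5=0
t0.Δ2 s6=1 s3=1 s9=1 s7=1 s2=0 s0=1 s1=0 clk=1 s4=1 s8=1 s5=0
t0.Δ3 s6=1 s3=1 s9=1 s7=1 s2=0 s0=1 s1=0 clk=1 s4=1 s8=1 s5=1
t0.Δ4 s6=1 s3=1 s9=1 s7=1 s2=1 s0=1 s1=0 clk=1 s4=1 s8=1 s5=1
t1.Δ0 s6=1 s3=1 s9=1 s7=1 s2=1 s0=1 s1=0 clk=1 s4=1 s8=1 s5=1
t1.Δ1 s6=1 s3=1 s9=1 s7=1 s2=1 s0=1 s1=0 clk=0 s4=1 s8=1 s5=1

4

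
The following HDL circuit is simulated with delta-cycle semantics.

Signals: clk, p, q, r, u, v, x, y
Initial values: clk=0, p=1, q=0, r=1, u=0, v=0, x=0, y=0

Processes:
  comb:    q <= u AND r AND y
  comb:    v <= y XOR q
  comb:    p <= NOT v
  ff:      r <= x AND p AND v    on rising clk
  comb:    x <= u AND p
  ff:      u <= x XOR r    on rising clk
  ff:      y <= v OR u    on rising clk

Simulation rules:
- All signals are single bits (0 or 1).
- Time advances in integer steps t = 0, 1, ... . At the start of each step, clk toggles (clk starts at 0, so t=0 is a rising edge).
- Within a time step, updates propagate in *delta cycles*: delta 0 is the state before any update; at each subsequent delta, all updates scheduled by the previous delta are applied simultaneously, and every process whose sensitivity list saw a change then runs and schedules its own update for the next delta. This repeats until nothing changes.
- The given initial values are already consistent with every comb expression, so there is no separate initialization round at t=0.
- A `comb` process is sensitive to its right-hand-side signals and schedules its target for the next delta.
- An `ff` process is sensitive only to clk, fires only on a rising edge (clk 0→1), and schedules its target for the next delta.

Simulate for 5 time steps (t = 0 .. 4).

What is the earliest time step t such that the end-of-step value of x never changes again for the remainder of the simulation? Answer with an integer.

t0.Δ0 clk=0 x=0 v=0 y=0 u=0 q=0 p=1 r=1
t0.Δ1 clk=1 x=0 v=0 y=0 u=0 q=0 p=1 r=1
t0.Δ2 clk=1 x=0 v=0 y=0 u=1 q=0 p=1 r=0
t0.Δ3 clk=1 x=1 v=0 y=0 u=1 q=0 p=1 r=0
t1.Δ0 clk=1 x=1 v=0 y=0 u=1 q=0 p=1 r=0
t1.Δ1 clk=0 x=1 v=0 y=0 u=1 q=0 p=1 r=0
t2.Δ0 clk=0 x=1 v=0 y=0 u=1 q=0 p=1 r=0
t2.Δ1 clk=1 x=1 v=0 y=0 u=1 q=0 p=1 r=0
t2.Δ2 clk=1 x=1 v=0 y=1 u=1 q=0 p=1 r=0
t2.Δ3 clk=1 x=1 v=1 y=1 u=1 q=0 p=1 r=0
t2.Δ4 clk=1 x=1 v=1 y=1 u=1 q=0 p=0 r=0
t2.Δ5 clk=1 x=0 v=1 y=1 u=1 q=0 p=0 r=0
t3.Δ0 clk=1 x=0 v=1 y=1 u=1 q=0 p=0 r=0
t3.Δ1 clk=0 x=0 v=1 y=1 u=1 q=0 p=0 r=0
t4.Δ0 clk=0 x=0 v=1 y=1 u=1 q=0 p=0 r=0
t4.Δ1 clk=1 x=0 v=1 y=1 u=1 q=0 p=0 r=0
t4.Δ2 clk=1 x=0 v=1 y=1 u=0 q=0 p=0 r=0

2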